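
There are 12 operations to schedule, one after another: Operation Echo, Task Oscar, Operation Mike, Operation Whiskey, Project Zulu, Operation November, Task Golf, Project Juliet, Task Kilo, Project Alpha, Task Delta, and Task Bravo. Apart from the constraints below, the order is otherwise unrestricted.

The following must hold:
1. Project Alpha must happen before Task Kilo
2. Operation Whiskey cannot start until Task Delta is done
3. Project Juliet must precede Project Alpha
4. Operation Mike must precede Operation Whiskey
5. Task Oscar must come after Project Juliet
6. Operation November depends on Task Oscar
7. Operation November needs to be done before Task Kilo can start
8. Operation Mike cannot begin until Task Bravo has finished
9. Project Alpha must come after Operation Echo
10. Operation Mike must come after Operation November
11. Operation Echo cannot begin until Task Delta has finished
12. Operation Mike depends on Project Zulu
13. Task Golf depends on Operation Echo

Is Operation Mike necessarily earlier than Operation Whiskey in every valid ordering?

Tracing the constraints gives a chain: Operation Mike → Operation Whiskey.
So Operation Mike must precede Operation Whiskey in any valid ordering.

Yes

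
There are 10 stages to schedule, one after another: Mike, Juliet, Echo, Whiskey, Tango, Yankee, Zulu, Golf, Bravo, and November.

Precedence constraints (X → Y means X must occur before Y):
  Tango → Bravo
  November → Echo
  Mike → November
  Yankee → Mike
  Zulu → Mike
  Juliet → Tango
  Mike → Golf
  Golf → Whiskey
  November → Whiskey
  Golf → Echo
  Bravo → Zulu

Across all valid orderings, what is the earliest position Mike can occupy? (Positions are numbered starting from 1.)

Every stage that must precede Mike has to come before it. Tracing all chains that end at Mike, those stages are: Juliet, Tango, Yankee, Zulu, Bravo — 5 in total.
With 5 mandatory predecessors, the earliest Mike can sit is position 5+1 = 6, and placing just those 5 first achieves it.

6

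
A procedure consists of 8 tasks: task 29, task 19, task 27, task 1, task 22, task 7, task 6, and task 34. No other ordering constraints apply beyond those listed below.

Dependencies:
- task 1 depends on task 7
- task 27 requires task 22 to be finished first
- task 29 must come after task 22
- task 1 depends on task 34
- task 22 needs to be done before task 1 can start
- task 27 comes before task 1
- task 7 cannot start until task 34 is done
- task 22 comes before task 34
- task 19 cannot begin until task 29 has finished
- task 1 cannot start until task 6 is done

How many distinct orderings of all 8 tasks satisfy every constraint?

The tasks with no prerequisites are task 22, task 6; any of them can be placed first.
Enumerating by repeatedly choosing an available task (one whose prerequisites are all placed) gives 297 distinct complete orderings.

297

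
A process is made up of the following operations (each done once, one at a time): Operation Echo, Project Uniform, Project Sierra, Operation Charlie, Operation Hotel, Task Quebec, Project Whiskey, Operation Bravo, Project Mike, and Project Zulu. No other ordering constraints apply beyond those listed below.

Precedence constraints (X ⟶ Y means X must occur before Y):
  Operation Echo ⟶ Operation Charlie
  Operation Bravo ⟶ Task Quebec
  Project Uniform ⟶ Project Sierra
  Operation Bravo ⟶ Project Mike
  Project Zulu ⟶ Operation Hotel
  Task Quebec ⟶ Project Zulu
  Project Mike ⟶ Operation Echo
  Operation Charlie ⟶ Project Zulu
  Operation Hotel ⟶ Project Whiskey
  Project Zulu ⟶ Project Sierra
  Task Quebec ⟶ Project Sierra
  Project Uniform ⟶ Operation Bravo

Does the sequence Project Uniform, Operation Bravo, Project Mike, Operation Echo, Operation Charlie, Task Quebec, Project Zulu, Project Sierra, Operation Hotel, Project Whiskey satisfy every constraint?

Every stated constraint is respected: Project Uniform sits at position 1, ahead of Project Sierra at position 8, and each of the other listed pairs likewise has the predecessor earlier in the sequence.

Yes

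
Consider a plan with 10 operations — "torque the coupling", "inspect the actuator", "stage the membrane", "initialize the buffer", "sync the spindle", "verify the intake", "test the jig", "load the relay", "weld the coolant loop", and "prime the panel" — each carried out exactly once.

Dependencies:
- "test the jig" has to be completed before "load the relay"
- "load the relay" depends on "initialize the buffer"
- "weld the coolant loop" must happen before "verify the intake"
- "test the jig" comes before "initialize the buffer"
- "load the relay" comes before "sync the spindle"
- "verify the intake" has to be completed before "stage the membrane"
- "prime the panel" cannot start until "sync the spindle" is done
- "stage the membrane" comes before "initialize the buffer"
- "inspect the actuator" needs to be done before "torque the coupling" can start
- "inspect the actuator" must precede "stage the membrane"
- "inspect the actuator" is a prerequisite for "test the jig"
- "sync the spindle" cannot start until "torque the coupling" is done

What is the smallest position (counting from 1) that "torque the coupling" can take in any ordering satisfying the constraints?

The only operation forced before "torque the coupling" (directly or transitively) is "inspect the actuator".
So at minimum 1 operation comes before "torque the coupling", putting "torque the coupling" no earlier than position 2. That position is achievable by scheduling exactly that predecessor first.

2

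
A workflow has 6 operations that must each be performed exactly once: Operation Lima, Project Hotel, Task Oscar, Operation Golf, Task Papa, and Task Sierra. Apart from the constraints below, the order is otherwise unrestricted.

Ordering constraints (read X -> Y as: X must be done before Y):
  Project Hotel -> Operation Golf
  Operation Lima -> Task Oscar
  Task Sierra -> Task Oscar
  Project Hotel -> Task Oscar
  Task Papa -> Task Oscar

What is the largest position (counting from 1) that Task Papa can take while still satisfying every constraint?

Following the constraints forward from Task Papa, its only required successor is Task Oscar.
With 1 mandatory successor out of 6 operations total, the latest slot for Task Papa is 6−1 = 5, and it's reachable by doing all non-successors before Task Papa.

5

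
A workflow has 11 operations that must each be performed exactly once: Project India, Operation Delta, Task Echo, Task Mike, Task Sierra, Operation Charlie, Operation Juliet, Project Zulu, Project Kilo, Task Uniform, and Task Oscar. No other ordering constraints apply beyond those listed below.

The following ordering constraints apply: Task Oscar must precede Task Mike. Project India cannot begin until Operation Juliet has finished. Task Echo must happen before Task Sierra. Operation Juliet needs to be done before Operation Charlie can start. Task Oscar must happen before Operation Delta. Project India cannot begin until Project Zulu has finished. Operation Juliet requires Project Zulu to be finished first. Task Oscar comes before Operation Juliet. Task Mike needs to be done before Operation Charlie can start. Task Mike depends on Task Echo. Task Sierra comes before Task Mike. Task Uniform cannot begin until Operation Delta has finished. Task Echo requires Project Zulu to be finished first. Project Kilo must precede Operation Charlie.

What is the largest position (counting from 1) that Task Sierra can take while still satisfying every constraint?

9

Every operation that must follow Task Sierra has to come after it. Tracing all chains starting from Task Sierra, those operations are: Task Mike, Operation Charlie — 2 in total.
So at least 2 operations follow Task Sierra, putting Task Sierra no later than position 9. That position is achievable by scheduling everything else first.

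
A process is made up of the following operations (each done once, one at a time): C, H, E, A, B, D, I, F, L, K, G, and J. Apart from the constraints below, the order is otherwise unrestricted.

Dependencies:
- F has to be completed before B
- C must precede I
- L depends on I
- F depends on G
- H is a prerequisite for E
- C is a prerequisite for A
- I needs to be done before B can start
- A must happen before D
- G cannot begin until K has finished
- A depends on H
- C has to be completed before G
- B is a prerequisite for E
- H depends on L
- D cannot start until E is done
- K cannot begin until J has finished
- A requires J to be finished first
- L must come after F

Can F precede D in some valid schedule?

Every valid ordering already has F before D (the constraints require it), so in particular at least one does.

Yes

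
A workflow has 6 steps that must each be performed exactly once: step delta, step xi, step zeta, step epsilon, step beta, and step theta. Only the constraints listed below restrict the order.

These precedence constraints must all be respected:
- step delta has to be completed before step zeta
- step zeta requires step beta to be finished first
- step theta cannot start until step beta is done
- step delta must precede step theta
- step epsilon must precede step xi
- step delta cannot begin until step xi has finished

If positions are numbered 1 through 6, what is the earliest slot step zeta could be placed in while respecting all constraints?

5

Working backwards through the constraints from step zeta, its full set of required predecessors is step delta, step xi, step epsilon, step beta — 4 of them.
With 4 mandatory predecessors, the earliest step zeta can sit is position 4+1 = 5, and placing just those 4 first achieves it.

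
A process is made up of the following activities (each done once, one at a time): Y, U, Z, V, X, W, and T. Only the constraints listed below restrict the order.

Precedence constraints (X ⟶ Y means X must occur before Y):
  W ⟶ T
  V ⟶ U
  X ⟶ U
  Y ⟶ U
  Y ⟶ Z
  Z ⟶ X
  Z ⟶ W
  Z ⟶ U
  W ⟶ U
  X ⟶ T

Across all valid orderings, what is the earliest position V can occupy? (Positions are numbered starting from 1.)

1

V has no prerequisites at all, so it can go in position 1.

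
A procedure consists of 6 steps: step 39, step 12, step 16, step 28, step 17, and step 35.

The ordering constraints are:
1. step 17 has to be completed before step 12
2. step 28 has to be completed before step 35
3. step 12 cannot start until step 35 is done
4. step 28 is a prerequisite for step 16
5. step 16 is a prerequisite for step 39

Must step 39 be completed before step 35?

Step 39 and step 35 are not related by any chain of constraints.
A valid ordering placing step 35 before step 39 exists, so the answer is no.

No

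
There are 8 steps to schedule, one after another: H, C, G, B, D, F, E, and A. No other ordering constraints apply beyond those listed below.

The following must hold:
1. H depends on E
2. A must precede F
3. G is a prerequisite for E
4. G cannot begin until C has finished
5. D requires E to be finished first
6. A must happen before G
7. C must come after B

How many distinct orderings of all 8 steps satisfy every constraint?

2 steps have no prerequisites (B, A), so any of them could come first.
Systematically extending each partial ordering one step at a time and counting, there are 36 complete orderings.

36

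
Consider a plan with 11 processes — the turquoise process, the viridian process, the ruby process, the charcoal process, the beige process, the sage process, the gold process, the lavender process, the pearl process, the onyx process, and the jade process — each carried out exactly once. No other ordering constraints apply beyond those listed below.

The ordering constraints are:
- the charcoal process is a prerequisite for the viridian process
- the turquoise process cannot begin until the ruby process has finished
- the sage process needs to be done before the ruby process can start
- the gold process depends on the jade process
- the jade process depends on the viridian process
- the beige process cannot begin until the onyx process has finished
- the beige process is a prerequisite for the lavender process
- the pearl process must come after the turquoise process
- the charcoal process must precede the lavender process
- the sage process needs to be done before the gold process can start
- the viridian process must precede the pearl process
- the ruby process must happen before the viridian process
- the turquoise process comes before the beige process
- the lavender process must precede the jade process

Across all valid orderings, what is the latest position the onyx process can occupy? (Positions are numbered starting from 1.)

7

Every process that must follow the onyx process has to come after it. Tracing all chains starting from the onyx process, those processes are: the beige process, the gold process, the lavender process, the jade process — 4 in total.
So at least 4 processes follow the onyx process, putting the onyx process no later than position 7. That position is achievable by scheduling everything else first.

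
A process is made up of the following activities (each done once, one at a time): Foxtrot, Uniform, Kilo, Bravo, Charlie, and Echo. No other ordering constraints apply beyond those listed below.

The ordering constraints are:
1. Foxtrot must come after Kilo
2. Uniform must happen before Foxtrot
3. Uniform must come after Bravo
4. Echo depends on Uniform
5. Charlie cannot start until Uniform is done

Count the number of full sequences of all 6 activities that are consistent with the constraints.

2 activities have no prerequisites (Kilo, Bravo), so any of them could come first.
Counting all ways to extend the partial order to a total order gives 24.

24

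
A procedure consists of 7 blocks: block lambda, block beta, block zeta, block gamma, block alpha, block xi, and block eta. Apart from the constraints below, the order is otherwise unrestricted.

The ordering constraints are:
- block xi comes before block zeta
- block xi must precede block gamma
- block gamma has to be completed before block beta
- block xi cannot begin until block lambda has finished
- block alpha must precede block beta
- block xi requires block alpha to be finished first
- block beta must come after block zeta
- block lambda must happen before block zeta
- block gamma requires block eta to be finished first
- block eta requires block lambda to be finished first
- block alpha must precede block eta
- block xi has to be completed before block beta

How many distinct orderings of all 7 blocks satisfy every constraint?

The blocks with no prerequisites are block lambda, block alpha; any of them can be placed first.
Enumerating by repeatedly choosing an available block (one whose prerequisites are all placed) gives 10 distinct complete orderings.

10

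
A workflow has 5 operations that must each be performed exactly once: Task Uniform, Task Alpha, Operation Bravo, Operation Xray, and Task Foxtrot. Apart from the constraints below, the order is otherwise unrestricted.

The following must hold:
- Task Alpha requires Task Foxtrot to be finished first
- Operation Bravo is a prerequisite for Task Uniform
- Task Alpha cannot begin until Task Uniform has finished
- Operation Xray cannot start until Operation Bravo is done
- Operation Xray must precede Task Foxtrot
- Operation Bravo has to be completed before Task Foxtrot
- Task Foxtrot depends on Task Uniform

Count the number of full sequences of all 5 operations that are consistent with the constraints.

2

Only Operation Bravo has no prerequisites, so it must go first.
Enumerating by repeatedly choosing an available operation (one whose prerequisites are all placed) gives 2 distinct complete orderings.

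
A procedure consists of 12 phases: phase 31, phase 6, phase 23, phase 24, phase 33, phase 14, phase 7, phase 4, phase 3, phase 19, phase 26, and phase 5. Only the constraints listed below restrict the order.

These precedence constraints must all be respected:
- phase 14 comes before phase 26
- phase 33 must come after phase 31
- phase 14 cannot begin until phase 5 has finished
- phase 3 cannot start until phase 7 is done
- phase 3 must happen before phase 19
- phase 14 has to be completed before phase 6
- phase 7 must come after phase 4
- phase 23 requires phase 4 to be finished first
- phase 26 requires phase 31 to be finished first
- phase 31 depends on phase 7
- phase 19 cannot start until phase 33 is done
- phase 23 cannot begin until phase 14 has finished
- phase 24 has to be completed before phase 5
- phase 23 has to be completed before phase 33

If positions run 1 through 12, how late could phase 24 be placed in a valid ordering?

Following every chain forward from phase 24, the phases that must come later are phase 6, phase 23, phase 33, phase 14, phase 19, phase 26, phase 5 — 7 of them.
With 7 mandatory successors out of 12 phases total, the latest slot for phase 24 is 12−7 = 5, and it's reachable by doing all non-successors before phase 24.

5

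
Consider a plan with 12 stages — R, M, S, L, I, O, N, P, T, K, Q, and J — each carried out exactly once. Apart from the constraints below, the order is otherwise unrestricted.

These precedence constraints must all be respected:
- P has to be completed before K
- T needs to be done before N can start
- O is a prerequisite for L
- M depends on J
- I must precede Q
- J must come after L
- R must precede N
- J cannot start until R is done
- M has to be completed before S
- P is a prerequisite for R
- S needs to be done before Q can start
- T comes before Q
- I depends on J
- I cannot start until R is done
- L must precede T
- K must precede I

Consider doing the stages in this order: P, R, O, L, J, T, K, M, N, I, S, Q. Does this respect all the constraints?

Going through the constraints one by one, each required predecessor appears earlier in the sequence than its dependent — e.g. R (position 2) is before I (position 10), as required.

Yes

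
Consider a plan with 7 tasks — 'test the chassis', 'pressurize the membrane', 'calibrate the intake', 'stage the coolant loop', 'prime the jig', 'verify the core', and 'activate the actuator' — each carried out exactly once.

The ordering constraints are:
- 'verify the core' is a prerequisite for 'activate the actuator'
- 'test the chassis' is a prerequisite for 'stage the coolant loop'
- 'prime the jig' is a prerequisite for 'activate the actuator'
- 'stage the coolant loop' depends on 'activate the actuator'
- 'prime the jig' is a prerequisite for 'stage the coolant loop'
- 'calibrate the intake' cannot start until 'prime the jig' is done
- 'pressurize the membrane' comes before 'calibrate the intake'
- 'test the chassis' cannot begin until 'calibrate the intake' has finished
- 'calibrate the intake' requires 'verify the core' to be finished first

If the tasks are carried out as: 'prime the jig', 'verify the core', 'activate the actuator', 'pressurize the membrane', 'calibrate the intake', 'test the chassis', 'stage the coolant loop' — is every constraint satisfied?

Yes

Every stated constraint is respected: 'prime the jig' sits at position 1, ahead of 'stage the coolant loop' at position 7, and each of the other listed pairs likewise has the predecessor earlier in the sequence.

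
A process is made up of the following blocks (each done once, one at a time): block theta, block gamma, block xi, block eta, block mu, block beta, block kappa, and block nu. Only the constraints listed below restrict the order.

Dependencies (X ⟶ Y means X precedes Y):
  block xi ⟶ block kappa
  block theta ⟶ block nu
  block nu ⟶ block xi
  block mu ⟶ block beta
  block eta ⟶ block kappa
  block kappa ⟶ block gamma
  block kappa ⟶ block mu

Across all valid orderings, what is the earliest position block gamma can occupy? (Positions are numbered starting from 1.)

Every block that must precede block gamma has to come before it. Tracing all chains that end at block gamma, those blocks are: block theta, block xi, block eta, block kappa, block nu — 5 in total.
With 5 mandatory predecessors, the earliest block gamma can sit is position 5+1 = 6, and placing just those 5 first achieves it.

6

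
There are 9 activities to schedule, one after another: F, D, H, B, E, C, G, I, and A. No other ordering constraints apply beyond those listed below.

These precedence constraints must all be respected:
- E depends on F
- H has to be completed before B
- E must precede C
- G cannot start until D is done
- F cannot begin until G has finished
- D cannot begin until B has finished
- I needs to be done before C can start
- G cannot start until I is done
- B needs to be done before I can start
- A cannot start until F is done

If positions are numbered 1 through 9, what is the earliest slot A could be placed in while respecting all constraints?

Every activity that must precede A has to come before it. Tracing all chains that end at A, those activities are: F, D, H, B, G, I — 6 in total.
With 6 mandatory predecessors, the earliest A can sit is position 6+1 = 7, and placing just those 6 first achieves it.

7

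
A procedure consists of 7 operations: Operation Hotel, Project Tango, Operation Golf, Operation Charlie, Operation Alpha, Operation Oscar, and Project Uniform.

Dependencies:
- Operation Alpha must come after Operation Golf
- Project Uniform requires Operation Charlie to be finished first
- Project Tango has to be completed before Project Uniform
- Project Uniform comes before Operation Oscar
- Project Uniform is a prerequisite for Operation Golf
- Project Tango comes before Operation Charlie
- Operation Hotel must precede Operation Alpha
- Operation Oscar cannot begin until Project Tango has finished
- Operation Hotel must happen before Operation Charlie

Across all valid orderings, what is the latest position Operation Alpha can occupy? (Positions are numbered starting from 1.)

7

Operation Alpha has no required successors, so nothing stops it from going last (position 7).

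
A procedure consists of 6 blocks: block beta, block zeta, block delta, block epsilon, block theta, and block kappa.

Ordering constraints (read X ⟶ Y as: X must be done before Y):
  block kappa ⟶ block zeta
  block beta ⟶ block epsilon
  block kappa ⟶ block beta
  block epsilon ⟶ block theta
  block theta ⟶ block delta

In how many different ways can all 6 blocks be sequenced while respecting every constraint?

Only block kappa has no prerequisites, so it must go first.
Systematically extending each partial ordering one block at a time and counting, there are 5 complete orderings.

5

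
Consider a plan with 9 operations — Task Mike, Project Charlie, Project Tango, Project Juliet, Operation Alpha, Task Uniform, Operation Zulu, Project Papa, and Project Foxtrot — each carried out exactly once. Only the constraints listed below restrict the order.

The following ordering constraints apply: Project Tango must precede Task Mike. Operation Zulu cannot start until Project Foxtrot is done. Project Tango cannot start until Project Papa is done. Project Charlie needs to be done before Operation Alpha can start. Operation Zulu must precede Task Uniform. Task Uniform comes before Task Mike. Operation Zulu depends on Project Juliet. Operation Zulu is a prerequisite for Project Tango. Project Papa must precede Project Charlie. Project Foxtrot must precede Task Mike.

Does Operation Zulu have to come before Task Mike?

Following the dependencies: Operation Zulu → Project Tango → Task Mike.
That forces Operation Zulu before Task Mike in every valid schedule.

Yes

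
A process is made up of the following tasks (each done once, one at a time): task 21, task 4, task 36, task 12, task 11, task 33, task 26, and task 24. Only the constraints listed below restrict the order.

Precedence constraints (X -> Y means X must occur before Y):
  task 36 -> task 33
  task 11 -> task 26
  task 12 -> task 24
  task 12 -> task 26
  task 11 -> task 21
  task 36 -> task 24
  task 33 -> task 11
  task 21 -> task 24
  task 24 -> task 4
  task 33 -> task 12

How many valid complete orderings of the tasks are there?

11

Only task 36 has no prerequisites, so it must go first.
Enumerating by repeatedly choosing an available task (one whose prerequisites are all placed) gives 11 distinct complete orderings.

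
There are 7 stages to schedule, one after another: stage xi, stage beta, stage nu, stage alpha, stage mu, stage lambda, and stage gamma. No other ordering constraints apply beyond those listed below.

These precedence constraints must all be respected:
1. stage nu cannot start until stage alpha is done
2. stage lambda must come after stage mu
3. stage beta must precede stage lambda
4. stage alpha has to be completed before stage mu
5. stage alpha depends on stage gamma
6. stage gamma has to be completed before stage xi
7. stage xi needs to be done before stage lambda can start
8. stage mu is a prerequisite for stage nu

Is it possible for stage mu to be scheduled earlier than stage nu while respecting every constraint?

Yes

Every valid ordering already has stage mu before stage nu (the constraints require it), so in particular at least one does.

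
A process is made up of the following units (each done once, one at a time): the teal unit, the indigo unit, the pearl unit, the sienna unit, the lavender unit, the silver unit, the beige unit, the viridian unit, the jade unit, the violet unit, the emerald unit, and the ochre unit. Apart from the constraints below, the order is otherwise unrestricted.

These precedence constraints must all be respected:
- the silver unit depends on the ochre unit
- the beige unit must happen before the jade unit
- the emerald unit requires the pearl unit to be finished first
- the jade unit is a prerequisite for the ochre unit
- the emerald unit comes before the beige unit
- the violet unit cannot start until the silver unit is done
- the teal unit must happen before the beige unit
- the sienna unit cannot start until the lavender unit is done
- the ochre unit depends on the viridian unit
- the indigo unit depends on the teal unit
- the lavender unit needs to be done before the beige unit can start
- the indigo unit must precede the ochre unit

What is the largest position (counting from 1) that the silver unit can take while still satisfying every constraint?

The only unit forced after the silver unit (directly or by a chain) is the violet unit.
So at least 1 unit follows the silver unit, putting the silver unit no later than position 11. That position is achievable by scheduling everything else first.

11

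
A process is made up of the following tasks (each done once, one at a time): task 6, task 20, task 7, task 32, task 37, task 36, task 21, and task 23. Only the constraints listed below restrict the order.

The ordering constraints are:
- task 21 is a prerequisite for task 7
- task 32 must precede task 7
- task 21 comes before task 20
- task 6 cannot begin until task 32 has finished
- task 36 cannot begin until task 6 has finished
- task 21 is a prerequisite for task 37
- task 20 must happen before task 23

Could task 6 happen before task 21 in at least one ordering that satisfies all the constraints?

Yes

No chain of constraints runs from task 21 to task 6, so task 21 is not required to come first.
So a valid ordering placing task 6 earlier than task 21 exists.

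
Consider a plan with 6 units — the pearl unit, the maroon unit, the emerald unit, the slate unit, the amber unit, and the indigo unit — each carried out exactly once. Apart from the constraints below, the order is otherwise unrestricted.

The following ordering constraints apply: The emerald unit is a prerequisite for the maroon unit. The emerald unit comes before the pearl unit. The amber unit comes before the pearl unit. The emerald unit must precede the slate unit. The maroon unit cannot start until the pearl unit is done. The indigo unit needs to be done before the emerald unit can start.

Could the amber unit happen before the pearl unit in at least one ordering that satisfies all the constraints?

Yes

Every valid ordering already has the amber unit before the pearl unit (the constraints require it), so in particular at least one does.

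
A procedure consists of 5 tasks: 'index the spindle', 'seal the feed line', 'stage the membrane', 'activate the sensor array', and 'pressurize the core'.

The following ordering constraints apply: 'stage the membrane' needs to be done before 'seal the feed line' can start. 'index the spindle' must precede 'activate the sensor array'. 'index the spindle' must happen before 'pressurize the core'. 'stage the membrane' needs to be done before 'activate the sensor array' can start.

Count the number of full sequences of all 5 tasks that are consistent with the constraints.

16

2 tasks have no prerequisites ('index the spindle', 'stage the membrane'), so any of them could come first.
Counting all ways to extend the partial order to a total order gives 16.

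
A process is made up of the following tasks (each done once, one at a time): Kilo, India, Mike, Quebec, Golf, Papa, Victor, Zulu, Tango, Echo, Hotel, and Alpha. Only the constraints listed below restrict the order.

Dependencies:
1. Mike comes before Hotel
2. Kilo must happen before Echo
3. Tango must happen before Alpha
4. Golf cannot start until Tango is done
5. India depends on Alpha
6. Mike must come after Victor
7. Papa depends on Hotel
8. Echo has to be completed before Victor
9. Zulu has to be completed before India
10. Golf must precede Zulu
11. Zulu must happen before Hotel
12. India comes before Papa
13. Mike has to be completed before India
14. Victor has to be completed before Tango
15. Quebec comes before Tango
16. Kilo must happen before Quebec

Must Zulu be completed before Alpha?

No

Zulu and Alpha are not related by any chain of constraints.
So Zulu can come before Alpha or after — it is not forced.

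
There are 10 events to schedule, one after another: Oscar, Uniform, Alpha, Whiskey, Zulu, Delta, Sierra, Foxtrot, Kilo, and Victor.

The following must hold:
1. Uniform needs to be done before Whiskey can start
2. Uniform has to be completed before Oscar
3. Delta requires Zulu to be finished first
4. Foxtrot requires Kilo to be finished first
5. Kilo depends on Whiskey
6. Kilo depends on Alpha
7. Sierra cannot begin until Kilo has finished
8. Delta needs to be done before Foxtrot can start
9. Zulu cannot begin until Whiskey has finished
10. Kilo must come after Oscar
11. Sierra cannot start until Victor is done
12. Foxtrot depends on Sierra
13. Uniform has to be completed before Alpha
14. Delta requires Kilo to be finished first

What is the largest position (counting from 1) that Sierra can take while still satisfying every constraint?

Following the constraints forward from Sierra, its only required successor is Foxtrot.
With 1 mandatory successor out of 10 events total, the latest slot for Sierra is 10−1 = 9, and it's reachable by doing all non-successors before Sierra.

9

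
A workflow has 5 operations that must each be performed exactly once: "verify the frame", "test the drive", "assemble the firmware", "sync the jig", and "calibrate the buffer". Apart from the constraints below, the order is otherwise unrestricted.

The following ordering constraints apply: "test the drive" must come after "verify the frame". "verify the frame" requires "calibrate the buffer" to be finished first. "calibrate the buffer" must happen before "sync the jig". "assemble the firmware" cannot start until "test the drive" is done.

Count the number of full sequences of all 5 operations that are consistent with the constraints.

Only "calibrate the buffer" has no prerequisites, so it must go first.
Systematically extending each partial ordering one operation at a time and counting, there are 4 complete orderings.

4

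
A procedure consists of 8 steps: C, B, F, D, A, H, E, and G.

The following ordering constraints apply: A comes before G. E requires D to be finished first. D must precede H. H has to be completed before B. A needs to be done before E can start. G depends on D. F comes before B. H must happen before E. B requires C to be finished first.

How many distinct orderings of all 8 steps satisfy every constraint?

720

4 steps have no prerequisites (C, F, D, A), so any of them could come first.
Systematically extending each partial ordering one step at a time and counting, there are 720 complete orderings.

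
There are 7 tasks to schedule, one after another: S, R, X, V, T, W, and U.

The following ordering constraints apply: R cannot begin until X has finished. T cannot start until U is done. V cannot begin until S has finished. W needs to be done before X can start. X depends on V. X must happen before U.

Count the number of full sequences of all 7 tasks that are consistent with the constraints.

The tasks with no prerequisites are S, W; any of them can be placed first.
Systematically extending each partial ordering one task at a time and counting, there are 9 complete orderings.

9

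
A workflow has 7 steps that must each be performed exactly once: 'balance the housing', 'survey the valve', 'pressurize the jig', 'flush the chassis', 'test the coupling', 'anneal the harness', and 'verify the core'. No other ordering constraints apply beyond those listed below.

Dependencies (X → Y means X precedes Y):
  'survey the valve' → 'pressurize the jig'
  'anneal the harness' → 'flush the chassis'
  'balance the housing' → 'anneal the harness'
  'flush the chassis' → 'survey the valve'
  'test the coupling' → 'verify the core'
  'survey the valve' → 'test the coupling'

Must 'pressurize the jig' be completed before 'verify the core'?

No chain of constraints connects 'pressurize the jig' to 'verify the core' in either direction.
There exist valid orderings with 'verify the core' before 'pressurize the jig', so 'pressurize the jig' is not required to come first.

No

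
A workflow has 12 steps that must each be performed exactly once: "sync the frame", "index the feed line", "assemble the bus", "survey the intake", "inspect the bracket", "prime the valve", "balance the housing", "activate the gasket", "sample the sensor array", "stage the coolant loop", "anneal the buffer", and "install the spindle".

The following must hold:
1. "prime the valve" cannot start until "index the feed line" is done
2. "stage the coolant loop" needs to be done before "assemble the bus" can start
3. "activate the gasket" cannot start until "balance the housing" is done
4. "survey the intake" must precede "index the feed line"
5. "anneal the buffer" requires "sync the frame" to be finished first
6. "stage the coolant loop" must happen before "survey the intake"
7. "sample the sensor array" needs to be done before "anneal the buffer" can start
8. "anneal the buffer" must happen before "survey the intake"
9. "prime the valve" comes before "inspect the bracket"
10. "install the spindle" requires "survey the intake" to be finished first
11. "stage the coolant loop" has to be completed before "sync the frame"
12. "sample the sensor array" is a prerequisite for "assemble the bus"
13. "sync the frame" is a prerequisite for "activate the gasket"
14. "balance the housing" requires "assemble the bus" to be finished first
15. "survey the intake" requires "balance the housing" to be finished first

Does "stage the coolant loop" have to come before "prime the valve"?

Chaining the stated constraints: "stage the coolant loop" → "survey the intake" → "index the feed line" → "prime the valve".
That forces "stage the coolant loop" before "prime the valve" in every valid schedule.

Yes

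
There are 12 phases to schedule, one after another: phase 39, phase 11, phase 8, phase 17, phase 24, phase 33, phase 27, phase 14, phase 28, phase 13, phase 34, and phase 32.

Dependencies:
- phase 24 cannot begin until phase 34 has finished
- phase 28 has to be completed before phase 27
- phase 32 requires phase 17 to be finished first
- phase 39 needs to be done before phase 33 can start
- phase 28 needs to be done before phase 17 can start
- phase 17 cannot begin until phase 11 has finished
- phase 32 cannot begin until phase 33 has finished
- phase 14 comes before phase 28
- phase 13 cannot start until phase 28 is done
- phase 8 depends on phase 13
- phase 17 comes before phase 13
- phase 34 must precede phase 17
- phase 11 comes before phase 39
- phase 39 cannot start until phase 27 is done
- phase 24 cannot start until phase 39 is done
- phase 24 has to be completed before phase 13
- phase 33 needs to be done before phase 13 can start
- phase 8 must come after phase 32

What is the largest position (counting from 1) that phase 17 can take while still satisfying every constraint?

9

Following every chain forward from phase 17, the phases that must come later are phase 8, phase 13, phase 32 — 3 of them.
With 3 mandatory successors out of 12 phases total, the latest slot for phase 17 is 12−3 = 9, and it's reachable by doing all non-successors before phase 17.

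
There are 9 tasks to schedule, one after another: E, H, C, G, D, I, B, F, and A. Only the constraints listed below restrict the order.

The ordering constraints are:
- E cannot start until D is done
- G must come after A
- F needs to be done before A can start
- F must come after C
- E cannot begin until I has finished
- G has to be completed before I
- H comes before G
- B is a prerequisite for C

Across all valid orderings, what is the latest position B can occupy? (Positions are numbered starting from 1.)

Every task that must follow B has to come after it. Tracing all chains starting from B, those tasks are: E, C, G, I, F, A — 6 in total.
With 6 mandatory successors out of 9 tasks total, the latest slot for B is 9−6 = 3, and it's reachable by doing all non-successors before B.

3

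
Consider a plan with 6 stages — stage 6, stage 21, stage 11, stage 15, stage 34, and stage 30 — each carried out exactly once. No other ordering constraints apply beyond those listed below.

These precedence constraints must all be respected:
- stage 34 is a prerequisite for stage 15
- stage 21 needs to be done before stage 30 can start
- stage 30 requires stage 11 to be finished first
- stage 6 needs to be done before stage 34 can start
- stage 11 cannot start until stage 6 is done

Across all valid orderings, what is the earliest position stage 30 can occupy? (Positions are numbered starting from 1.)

Working backwards through the constraints from stage 30, its full set of required predecessors is stage 6, stage 21, stage 11 — 3 of them.
With 3 mandatory predecessors, the earliest stage 30 can sit is position 3+1 = 4, and placing just those 3 first achieves it.

4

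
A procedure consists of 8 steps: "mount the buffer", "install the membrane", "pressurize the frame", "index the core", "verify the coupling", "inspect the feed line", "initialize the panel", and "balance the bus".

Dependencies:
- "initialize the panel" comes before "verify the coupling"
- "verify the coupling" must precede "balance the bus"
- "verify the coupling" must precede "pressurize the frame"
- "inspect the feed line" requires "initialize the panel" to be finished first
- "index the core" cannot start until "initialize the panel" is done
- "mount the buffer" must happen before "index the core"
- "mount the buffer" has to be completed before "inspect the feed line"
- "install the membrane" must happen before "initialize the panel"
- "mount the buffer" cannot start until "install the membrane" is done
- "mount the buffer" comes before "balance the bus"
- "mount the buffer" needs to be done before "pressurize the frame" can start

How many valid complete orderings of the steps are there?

Only "install the membrane" has no prerequisites, so it must go first.
Systematically extending each partial ordering one step at a time and counting, there are 104 complete orderings.

104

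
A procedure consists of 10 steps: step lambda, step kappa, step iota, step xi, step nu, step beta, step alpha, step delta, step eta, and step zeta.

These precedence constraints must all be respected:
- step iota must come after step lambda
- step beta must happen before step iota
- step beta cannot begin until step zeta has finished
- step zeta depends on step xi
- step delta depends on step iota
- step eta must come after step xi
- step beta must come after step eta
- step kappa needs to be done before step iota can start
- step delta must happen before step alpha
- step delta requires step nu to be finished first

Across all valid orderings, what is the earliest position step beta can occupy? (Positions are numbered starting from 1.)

The steps that are forced before step beta, directly or transitively, are step xi, step eta, step zeta. That's 3 steps.
With 3 mandatory predecessors, the earliest step beta can sit is position 3+1 = 4, and placing just those 3 first achieves it.

4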